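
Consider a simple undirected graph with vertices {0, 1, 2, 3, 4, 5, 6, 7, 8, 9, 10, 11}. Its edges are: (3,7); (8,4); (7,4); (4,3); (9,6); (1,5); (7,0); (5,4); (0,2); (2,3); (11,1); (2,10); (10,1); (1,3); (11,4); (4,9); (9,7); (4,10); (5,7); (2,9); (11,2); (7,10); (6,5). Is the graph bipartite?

The cycle 4-7-10-4 has length 3, which is odd, so the graph is not bipartite.

No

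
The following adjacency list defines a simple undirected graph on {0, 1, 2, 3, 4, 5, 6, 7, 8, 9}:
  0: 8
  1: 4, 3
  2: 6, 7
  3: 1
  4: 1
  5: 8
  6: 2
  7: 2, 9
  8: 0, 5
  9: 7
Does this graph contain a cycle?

No

|V| = 10, |E| = 7, number of components = 3.
Since 7 = 10 - 3, the graph is a forest and contains no cycle.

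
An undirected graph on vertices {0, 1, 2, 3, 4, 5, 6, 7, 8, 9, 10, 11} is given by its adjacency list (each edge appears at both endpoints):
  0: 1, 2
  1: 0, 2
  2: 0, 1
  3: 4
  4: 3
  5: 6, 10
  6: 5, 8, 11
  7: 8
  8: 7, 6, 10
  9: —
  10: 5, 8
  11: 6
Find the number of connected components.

Component: {9}
Component: {3, 4}
Component: {0, 1, 2}
Component: {5, 6, 7, 8, 10, 11}

4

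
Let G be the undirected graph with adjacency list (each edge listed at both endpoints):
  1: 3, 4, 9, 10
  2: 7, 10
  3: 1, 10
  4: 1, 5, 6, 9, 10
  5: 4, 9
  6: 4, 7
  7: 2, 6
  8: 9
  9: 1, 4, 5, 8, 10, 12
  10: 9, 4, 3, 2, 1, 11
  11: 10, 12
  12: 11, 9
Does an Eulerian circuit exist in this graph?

No

Degrees: 1:4, 2:2, 3:2, 4:5, 5:2, 6:2, 7:2, 8:1, 9:6, 10:6, 11:2, 12:2
Vertices with odd degree: 4, 8. An Eulerian circuit requires all degrees even.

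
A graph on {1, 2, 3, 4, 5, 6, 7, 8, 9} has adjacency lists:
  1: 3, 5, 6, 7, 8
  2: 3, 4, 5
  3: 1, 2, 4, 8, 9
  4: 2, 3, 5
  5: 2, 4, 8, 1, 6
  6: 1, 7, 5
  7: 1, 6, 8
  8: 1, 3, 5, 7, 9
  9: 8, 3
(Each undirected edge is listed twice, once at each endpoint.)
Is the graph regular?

Degrees: 1:5, 2:3, 3:5, 4:3, 5:5, 6:3, 7:3, 8:5, 9:2
Degrees are not all equal (e.g. deg(9)=2 but deg(1)=5); not regular.

No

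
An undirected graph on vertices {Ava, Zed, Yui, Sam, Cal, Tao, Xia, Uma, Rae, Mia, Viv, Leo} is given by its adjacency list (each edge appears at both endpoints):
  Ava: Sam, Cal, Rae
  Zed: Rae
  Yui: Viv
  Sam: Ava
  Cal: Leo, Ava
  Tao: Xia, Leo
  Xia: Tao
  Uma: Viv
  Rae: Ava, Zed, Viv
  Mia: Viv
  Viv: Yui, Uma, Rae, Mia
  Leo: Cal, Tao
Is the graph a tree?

Yes

The graph has 12 vertices and 11 edges.
Connected and |E| = |V| - 1, which characterizes a tree.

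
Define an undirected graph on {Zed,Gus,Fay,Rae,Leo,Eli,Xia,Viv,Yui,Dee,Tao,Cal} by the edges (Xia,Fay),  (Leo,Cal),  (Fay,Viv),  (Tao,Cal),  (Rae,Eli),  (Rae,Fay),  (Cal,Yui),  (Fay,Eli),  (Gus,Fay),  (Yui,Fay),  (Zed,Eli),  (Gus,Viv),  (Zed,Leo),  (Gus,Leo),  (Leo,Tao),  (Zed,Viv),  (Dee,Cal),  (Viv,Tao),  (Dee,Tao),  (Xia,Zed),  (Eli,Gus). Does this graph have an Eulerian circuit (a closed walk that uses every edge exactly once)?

Degrees: Zed:4, Gus:4, Fay:6, Rae:2, Leo:4, Eli:4, Xia:2, Viv:4, Yui:2, Dee:2, Tao:4, Cal:4
All degrees are even and the non-isolated vertices are connected — an Eulerian circuit exists.

Yes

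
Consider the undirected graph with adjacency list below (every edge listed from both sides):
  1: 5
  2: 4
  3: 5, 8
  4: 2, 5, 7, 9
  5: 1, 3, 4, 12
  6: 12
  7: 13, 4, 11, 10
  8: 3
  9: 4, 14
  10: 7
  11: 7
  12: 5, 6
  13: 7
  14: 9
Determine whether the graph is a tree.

Yes

The graph has 14 vertices and 13 edges.
It is connected with exactly 13 edges, hence acyclic — it is a tree.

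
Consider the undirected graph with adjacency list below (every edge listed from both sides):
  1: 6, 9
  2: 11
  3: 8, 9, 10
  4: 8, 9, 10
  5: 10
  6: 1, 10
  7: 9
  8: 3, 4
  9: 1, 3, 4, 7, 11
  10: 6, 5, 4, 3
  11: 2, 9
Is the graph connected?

Yes

A breadth-first search from 1 visits 1, 9, 6, 3, 11, 7, 4, 10, 8, 2, 5 — all 11 vertices — so the graph is connected.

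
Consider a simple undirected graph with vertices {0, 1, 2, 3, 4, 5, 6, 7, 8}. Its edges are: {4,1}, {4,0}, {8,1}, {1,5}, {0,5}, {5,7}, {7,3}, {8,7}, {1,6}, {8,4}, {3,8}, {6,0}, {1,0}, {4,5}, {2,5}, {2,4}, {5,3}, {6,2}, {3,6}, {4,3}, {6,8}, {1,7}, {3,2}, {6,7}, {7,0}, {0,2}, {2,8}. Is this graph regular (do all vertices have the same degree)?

Yes

Degrees: 0:6, 1:6, 2:6, 3:6, 4:6, 5:6, 6:6, 7:6, 8:6
All degrees equal 6; the graph is regular.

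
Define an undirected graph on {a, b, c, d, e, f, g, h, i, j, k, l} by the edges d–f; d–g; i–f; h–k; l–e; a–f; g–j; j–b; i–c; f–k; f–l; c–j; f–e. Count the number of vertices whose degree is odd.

Degrees: a:1, b:1, c:2, d:2, e:2, f:6, g:2, h:1, i:2, j:3, k:2, l:2
Odd-degree vertices: a, b, h, j.

4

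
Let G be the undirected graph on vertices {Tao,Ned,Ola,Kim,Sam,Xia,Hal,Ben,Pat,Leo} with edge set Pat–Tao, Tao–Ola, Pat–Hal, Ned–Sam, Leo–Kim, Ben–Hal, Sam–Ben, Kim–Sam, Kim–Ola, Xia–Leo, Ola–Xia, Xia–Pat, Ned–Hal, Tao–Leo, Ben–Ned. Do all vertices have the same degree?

Yes

Degrees: Tao:3, Ned:3, Ola:3, Kim:3, Sam:3, Xia:3, Hal:3, Ben:3, Pat:3, Leo:3
All degrees equal 3; the graph is regular.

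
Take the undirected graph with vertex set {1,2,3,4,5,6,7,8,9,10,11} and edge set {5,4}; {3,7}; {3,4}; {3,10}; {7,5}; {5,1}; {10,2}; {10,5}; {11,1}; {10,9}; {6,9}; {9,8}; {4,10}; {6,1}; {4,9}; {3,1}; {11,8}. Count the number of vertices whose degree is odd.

2

Degrees: 1:4, 2:1, 3:4, 4:4, 5:4, 6:2, 7:2, 8:2, 9:4, 10:5, 11:2
Odd-degree vertices: 2, 10.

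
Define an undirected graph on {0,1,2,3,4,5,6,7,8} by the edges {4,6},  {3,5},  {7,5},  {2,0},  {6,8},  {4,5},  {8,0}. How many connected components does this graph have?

2

Component: {1}
Component: {0, 2, 3, 4, 5, 6, 7, 8}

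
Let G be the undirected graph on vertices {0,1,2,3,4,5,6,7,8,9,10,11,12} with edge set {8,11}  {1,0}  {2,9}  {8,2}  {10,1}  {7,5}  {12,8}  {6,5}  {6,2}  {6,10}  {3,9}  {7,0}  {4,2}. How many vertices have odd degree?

Degrees: 0:2, 1:2, 2:4, 3:1, 4:1, 5:2, 6:3, 7:2, 8:3, 9:2, 10:2, 11:1, 12:1
Odd-degree vertices: 3, 4, 6, 8, 11, 12.

6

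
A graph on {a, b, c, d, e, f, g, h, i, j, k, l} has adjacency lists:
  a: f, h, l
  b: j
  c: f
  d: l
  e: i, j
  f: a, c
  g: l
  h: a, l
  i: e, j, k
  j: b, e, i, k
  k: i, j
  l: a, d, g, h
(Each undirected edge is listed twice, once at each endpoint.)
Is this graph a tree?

The graph has 12 vertices and 13 edges.
It is not connected, so it is not a tree.

No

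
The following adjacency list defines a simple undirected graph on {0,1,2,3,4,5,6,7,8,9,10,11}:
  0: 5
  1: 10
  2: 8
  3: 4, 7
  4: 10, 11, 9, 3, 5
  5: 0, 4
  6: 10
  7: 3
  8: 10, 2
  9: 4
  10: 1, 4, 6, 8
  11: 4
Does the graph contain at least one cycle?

|V| = 12, |E| = 11, number of components = 1.
A forest on 12 vertices with 1 component has exactly 11 edges, which matches — so no cycle.

No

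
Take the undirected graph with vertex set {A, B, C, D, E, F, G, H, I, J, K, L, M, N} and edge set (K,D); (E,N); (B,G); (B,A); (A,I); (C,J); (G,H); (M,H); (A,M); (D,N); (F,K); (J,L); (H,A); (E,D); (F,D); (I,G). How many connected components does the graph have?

3

Component: {C, J, L}
Component: {D, E, F, K, N}
Component: {A, B, G, H, I, M}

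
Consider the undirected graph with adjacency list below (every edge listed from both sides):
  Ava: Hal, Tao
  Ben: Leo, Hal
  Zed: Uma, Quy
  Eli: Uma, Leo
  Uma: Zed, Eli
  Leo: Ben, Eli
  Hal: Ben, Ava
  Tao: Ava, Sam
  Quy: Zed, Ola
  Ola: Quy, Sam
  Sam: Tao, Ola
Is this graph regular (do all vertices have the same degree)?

Yes

Degrees: Ava:2, Ben:2, Zed:2, Eli:2, Uma:2, Leo:2, Hal:2, Tao:2, Quy:2, Ola:2, Sam:2
All degrees equal 2; the graph is regular.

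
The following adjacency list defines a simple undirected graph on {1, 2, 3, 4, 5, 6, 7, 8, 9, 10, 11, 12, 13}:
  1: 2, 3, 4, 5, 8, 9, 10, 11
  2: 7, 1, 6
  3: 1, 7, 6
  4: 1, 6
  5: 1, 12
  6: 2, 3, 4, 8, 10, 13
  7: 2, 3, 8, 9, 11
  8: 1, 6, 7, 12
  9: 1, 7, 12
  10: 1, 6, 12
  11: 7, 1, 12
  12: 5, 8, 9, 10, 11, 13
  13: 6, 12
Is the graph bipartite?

Yes

Partition the vertices as {2, 3, 4, 5, 8, 9, 10, 11, 13} vs {1, 6, 7, 12}. Each listed edge has one endpoint in each part, so the graph is bipartite.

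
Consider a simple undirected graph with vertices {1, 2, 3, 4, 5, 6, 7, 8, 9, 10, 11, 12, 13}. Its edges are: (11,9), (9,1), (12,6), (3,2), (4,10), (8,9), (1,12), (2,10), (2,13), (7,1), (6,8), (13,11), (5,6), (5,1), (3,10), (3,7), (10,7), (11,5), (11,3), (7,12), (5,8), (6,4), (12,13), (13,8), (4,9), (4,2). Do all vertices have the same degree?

Yes

Degrees: 1:4, 2:4, 3:4, 4:4, 5:4, 6:4, 7:4, 8:4, 9:4, 10:4, 11:4, 12:4, 13:4
Every vertex has degree 4, so the graph is 4-regular.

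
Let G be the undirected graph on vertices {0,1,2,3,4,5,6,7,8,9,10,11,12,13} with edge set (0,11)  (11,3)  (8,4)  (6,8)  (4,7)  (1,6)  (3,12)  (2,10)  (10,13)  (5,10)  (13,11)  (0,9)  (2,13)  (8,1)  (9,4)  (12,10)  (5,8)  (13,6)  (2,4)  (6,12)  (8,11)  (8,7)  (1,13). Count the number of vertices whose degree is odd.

Degrees: 0:2, 1:3, 2:3, 3:2, 4:4, 5:2, 6:4, 7:2, 8:6, 9:2, 10:4, 11:4, 12:3, 13:5
Odd-degree vertices: 1, 2, 12, 13.

4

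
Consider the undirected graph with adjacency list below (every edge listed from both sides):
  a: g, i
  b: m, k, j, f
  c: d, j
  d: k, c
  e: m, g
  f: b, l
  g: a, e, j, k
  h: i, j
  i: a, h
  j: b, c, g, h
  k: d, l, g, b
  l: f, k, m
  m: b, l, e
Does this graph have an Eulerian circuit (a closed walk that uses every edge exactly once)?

Degrees: a:2, b:4, c:2, d:2, e:2, f:2, g:4, h:2, i:2, j:4, k:4, l:3, m:3
Vertices with odd degree: l, m. An Eulerian circuit requires all degrees even.

No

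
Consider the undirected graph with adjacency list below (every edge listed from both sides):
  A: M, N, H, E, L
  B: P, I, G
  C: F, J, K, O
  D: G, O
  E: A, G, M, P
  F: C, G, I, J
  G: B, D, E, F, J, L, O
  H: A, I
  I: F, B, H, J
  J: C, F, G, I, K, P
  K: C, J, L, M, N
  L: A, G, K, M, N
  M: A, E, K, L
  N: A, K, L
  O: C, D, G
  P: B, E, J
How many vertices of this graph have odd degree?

8

Degrees: A:5, B:3, C:4, D:2, E:4, F:4, G:7, H:2, I:4, J:6, K:5, L:5, M:4, N:3, O:3, P:3
Odd-degree vertices: A, B, G, K, L, N, O, P.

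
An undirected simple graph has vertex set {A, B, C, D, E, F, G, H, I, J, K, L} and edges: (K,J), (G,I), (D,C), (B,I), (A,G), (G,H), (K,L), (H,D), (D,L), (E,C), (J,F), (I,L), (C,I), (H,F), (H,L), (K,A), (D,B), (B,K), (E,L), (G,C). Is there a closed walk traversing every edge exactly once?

No

Degrees: A:2, B:3, C:4, D:4, E:2, F:2, G:4, H:4, I:4, J:2, K:4, L:5
Vertices with odd degree: B, L. An Eulerian circuit requires all degrees even.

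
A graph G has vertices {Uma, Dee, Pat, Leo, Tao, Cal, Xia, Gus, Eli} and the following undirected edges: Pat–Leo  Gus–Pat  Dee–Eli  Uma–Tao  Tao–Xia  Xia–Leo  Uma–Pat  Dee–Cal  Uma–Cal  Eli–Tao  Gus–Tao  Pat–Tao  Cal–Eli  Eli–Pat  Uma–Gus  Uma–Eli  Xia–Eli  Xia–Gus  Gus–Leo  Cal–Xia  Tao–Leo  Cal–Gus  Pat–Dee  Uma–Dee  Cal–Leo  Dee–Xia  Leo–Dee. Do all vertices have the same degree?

Degrees: Uma:6, Dee:6, Pat:6, Leo:6, Tao:6, Cal:6, Xia:6, Gus:6, Eli:6
Every vertex has degree 6, so the graph is 6-regular.

Yes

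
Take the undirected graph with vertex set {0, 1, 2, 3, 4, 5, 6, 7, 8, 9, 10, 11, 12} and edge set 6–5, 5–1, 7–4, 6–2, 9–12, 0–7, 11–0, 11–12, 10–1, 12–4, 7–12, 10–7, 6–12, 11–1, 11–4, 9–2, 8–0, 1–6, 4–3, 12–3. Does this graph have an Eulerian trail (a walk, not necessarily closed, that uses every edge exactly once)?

Degrees: 0:3, 1:4, 2:2, 3:2, 4:4, 5:2, 6:4, 7:4, 8:1, 9:2, 10:2, 11:4, 12:6
Odd-degree vertices: 0, 8 (2 total).
The non-isolated vertices are connected and exactly 2 have odd degree, so an Eulerian trail exists (from 0 to 8).

Yes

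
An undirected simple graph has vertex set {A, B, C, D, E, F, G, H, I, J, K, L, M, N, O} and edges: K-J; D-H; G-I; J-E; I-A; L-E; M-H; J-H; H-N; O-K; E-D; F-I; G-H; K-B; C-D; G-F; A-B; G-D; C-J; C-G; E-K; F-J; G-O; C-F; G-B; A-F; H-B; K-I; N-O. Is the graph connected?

A breadth-first search from A visits A, F, I, B, G, J, C, K, H, O, D, E, M, N, L — all 15 vertices — so the graph is connected.

Yes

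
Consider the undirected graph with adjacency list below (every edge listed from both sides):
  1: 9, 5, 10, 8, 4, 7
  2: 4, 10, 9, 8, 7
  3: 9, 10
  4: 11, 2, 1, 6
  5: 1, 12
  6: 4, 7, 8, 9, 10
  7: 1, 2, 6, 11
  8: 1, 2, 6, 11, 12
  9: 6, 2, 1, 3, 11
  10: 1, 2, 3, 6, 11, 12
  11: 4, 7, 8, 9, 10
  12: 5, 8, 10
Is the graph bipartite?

Partition the vertices as {4, 5, 7, 8, 9, 10} vs {1, 2, 3, 6, 11, 12}. Each listed edge has one endpoint in each part, so the graph is bipartite.

Yes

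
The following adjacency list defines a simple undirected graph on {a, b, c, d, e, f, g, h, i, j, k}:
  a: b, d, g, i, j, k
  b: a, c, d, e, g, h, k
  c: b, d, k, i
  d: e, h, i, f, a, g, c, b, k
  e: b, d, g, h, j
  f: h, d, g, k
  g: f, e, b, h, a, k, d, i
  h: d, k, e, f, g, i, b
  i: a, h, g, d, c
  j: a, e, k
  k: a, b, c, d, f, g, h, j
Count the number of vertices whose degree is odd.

6

Degrees: a:6, b:7, c:4, d:9, e:5, f:4, g:8, h:7, i:5, j:3, k:8
Odd-degree vertices: b, d, e, h, i, j.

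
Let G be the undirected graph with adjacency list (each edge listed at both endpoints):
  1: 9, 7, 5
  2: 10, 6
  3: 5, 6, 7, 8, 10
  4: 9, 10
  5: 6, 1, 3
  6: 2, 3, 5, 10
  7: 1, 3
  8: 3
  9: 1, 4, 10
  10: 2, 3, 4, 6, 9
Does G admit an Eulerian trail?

Degrees: 1:3, 2:2, 3:5, 4:2, 5:3, 6:4, 7:2, 8:1, 9:3, 10:5
Odd-degree vertices: 1, 3, 5, 8, 9, 10 (6 total).
An Eulerian trail requires 0 or 2 odd-degree vertices; here there are 6.

No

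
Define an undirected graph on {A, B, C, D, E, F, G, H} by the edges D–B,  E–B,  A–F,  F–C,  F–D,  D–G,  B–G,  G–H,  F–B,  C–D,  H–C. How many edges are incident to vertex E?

Neighbors of E: B.

1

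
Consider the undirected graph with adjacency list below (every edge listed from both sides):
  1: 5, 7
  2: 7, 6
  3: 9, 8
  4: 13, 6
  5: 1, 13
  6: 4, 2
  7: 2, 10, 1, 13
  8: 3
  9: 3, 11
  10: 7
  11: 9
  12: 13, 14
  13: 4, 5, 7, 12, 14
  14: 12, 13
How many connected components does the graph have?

Component: {3, 8, 9, 11}
Component: {1, 2, 4, 5, 6, 7, 10, 12, 13, 14}

2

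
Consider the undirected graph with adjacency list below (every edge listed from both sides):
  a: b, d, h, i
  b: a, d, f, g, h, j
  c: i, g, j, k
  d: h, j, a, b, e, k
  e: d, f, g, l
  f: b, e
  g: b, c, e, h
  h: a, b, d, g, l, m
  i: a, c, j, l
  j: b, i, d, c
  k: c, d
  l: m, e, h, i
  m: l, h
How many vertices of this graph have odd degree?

0

Degrees: a:4, b:6, c:4, d:6, e:4, f:2, g:4, h:6, i:4, j:4, k:2, l:4, m:2
Odd-degree vertices: none.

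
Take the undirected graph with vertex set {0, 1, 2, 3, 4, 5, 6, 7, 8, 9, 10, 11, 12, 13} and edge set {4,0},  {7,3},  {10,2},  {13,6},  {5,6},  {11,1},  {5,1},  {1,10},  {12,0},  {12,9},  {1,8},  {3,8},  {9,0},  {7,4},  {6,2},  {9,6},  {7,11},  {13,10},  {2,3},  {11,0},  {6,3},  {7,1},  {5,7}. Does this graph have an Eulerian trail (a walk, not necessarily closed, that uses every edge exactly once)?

Degrees: 0:4, 1:5, 2:3, 3:4, 4:2, 5:3, 6:5, 7:5, 8:2, 9:3, 10:3, 11:3, 12:2, 13:2
Odd-degree vertices: 1, 2, 5, 6, 7, 9, 10, 11 (8 total).
With 8 odd-degree vertices (more than two), no single trail can use every edge.

No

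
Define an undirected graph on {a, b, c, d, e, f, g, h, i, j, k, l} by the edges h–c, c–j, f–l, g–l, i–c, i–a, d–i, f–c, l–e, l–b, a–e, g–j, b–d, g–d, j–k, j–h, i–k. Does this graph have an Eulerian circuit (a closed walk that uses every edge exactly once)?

No

Degrees: a:2, b:2, c:4, d:3, e:2, f:2, g:3, h:2, i:4, j:4, k:2, l:4
d, g have odd degree; an Eulerian circuit needs every degree to be even, so none exists.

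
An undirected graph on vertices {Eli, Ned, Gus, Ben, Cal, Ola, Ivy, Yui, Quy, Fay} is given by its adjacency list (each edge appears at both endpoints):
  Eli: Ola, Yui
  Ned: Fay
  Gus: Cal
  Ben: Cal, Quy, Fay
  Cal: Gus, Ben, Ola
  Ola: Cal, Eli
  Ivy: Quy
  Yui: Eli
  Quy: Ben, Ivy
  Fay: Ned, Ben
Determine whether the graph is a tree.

Yes

The graph has 10 vertices and 9 edges.
Connected and |E| = |V| - 1, which characterizes a tree.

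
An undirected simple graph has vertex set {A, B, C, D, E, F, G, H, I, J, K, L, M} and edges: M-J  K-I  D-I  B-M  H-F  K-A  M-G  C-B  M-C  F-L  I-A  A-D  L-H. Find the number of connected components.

4

Component: {E}
Component: {F, H, L}
Component: {A, D, I, K}
Component: {B, C, G, J, M}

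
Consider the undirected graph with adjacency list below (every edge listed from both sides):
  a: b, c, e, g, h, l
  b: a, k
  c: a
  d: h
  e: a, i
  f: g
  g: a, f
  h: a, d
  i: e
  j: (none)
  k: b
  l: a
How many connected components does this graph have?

Component: {j}
Component: {a, b, c, d, e, f, g, h, i, k, l}

2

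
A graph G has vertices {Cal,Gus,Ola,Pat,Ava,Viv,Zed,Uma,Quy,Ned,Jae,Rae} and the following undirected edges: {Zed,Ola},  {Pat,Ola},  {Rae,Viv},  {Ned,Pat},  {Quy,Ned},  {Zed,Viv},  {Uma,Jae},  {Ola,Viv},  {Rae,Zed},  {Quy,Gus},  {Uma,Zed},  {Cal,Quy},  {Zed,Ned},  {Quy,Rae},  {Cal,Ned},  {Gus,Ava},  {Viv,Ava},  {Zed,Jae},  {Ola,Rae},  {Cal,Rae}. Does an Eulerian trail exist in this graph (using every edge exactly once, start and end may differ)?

Degrees: Cal:3, Gus:2, Ola:4, Pat:2, Ava:2, Viv:4, Zed:6, Uma:2, Quy:4, Ned:4, Jae:2, Rae:5
Odd-degree vertices: Cal, Rae (2 total).
With 2 odd-degree vertices and all edges in one connected piece, an Eulerian trail exists (from Cal to Rae).

Yes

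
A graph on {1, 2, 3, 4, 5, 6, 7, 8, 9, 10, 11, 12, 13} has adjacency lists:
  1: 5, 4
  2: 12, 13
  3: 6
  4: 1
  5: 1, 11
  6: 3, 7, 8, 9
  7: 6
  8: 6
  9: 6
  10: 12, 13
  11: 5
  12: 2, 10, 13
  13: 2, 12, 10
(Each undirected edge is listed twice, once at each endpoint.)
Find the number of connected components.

Component: {1, 4, 5, 11}
Component: {2, 10, 12, 13}
Component: {3, 6, 7, 8, 9}

3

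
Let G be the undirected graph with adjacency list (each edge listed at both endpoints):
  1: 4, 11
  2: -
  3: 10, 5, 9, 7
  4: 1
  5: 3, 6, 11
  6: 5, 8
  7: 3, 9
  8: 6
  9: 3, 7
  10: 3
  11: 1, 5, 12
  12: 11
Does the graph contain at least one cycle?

|V| = 12, |E| = 11, number of components = 2.
One cycle is 3-7-9-3.

Yes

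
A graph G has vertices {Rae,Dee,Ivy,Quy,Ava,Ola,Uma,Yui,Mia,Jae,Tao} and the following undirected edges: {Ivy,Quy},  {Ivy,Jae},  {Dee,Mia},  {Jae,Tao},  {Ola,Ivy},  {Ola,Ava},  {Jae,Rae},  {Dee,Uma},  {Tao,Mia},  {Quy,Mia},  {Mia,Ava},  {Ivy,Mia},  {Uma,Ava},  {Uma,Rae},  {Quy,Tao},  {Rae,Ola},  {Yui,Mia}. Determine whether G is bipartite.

Quy-Mia-Tao-Quy is an odd cycle (length 3), and a bipartite graph can contain only even cycles.

No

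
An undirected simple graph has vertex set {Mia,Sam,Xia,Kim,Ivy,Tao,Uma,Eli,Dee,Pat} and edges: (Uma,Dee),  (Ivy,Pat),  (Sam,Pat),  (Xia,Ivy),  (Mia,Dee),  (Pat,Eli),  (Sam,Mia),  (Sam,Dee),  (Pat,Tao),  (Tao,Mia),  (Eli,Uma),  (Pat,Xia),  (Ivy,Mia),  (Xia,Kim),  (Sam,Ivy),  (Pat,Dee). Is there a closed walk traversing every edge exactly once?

Degrees: Mia:4, Sam:4, Xia:3, Kim:1, Ivy:4, Tao:2, Uma:2, Eli:2, Dee:4, Pat:6
Xia, Kim have odd degree; an Eulerian circuit needs every degree to be even, so none exists.

No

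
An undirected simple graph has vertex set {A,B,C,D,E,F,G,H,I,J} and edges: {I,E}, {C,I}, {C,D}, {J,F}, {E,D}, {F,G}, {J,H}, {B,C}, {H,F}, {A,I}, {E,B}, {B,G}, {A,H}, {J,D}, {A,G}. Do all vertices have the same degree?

Yes

Degrees: A:3, B:3, C:3, D:3, E:3, F:3, G:3, H:3, I:3, J:3
Every vertex has degree 3, so the graph is 3-regular.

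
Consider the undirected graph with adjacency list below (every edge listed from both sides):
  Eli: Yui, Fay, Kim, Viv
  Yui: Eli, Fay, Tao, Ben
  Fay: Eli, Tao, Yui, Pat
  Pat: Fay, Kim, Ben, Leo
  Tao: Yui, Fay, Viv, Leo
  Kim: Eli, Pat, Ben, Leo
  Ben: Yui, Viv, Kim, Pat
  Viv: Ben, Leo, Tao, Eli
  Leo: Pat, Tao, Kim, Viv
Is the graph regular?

Degrees: Eli:4, Yui:4, Fay:4, Pat:4, Tao:4, Kim:4, Ben:4, Viv:4, Leo:4
All degrees equal 4; the graph is regular.

Yes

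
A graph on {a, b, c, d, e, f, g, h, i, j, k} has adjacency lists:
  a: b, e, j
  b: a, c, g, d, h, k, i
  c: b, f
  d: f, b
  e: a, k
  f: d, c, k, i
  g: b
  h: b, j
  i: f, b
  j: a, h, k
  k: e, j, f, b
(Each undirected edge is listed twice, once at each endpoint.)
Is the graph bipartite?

Partition the vertices as {b, e, f, j} vs {a, c, d, g, h, i, k}. Each listed edge has one endpoint in each part, so the graph is bipartite.

Yes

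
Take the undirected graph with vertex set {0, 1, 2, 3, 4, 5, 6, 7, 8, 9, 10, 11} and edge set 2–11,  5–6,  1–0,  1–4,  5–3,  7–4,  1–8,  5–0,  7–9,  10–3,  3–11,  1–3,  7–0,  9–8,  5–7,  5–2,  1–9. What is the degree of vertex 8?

Neighbors of 8: 1, 9.

2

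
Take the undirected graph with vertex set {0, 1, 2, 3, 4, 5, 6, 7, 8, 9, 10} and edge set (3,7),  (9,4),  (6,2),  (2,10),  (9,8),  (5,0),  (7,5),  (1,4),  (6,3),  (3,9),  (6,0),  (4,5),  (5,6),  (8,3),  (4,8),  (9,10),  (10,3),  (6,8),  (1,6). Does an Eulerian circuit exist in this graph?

Degrees: 0:2, 1:2, 2:2, 3:5, 4:4, 5:4, 6:6, 7:2, 8:4, 9:4, 10:3
3, 10 have odd degree; an Eulerian circuit needs every degree to be even, so none exists.

No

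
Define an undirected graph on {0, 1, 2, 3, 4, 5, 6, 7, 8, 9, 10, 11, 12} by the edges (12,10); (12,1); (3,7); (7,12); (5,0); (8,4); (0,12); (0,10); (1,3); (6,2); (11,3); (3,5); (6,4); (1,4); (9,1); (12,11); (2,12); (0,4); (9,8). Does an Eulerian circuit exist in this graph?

Yes

Degrees: 0:4, 1:4, 2:2, 3:4, 4:4, 5:2, 6:2, 7:2, 8:2, 9:2, 10:2, 11:2, 12:6
All degrees are even and the non-isolated vertices are connected — an Eulerian circuit exists.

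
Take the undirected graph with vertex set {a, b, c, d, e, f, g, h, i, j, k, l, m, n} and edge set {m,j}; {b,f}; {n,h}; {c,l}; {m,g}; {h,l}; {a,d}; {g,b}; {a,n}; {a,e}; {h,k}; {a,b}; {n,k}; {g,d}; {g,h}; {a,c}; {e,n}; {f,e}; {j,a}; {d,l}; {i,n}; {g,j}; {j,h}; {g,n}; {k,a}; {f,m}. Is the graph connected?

Yes

A breadth-first search from a visits a, n, c, b, k, d, e, j, g, i, h, l, f, m — all 14 vertices — so the graph is connected.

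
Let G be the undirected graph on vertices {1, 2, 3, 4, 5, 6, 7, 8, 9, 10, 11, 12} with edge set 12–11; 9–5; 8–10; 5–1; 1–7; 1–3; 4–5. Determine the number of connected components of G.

5

Component: {2}
Component: {6}
Component: {8, 10}
Component: {11, 12}
Component: {1, 3, 4, 5, 7, 9}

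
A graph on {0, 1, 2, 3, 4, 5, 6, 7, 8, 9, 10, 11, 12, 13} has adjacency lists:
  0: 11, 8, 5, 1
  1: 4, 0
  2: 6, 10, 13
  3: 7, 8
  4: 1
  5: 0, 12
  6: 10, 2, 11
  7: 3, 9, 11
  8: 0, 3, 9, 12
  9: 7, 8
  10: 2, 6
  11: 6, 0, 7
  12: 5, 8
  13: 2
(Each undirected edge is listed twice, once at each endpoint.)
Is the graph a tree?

The graph has 14 vertices and 17 edges.
Connected but with 17 > 13 edges, so it has a cycle and is not a tree.

No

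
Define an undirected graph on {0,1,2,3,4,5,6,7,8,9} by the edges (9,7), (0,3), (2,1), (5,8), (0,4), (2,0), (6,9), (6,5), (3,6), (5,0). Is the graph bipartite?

Color {2, 3, 4, 5, 9} black and {0, 1, 6, 7, 8} white. No edge joins two same-colored vertices, so the graph is bipartite.

Yes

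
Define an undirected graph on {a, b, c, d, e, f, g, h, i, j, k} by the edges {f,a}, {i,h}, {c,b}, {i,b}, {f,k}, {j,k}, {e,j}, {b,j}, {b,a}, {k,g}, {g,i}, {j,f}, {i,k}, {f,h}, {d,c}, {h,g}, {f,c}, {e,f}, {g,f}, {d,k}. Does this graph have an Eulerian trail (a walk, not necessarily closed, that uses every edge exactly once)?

Degrees: a:2, b:4, c:3, d:2, e:2, f:7, g:4, h:3, i:4, j:4, k:5
Odd-degree vertices: c, f, h, k (4 total).
With 4 odd-degree vertices (more than two), no single trail can use every edge.

No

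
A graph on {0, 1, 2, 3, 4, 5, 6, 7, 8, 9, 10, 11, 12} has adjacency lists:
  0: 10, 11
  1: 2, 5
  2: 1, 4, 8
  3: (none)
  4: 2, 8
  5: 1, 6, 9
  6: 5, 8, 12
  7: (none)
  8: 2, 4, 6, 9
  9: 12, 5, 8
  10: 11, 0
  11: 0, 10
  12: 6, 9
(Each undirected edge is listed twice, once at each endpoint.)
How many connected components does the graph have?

Component: {3}
Component: {7}
Component: {0, 10, 11}
Component: {1, 2, 4, 5, 6, 8, 9, 12}

4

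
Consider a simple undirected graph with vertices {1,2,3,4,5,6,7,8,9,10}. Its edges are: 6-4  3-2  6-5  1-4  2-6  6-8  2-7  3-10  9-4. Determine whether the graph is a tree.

The graph has 10 vertices and 9 edges.
It is connected with exactly 9 edges, hence acyclic — it is a tree.

Yes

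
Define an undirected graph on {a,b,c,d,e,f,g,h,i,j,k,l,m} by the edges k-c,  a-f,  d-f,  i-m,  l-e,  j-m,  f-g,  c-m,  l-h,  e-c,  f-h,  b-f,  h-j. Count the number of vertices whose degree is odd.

10

Degrees: a:1, b:1, c:3, d:1, e:2, f:5, g:1, h:3, i:1, j:2, k:1, l:2, m:3
Odd-degree vertices: a, b, c, d, f, g, h, i, k, m.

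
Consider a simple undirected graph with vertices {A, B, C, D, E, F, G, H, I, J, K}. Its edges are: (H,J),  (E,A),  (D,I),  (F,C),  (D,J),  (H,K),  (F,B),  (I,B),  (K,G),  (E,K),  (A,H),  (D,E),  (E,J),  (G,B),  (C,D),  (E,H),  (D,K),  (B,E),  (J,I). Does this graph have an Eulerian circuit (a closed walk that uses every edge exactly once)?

No

Degrees: A:2, B:4, C:2, D:5, E:6, F:2, G:2, H:4, I:3, J:4, K:4
D, I have odd degree; an Eulerian circuit needs every degree to be even, so none exists.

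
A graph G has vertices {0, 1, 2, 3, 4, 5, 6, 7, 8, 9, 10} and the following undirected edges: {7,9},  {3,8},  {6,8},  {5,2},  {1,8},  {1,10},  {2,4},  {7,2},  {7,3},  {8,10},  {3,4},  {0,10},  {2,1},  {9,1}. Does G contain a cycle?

|V| = 11, |E| = 14, number of components = 1.
Since 14 > 11 - 1, a cycle must exist; for instance 2-7-3-4-2.

Yes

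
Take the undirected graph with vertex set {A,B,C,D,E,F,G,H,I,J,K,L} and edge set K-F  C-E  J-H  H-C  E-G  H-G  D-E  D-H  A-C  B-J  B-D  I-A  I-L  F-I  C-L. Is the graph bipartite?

Yes

Partition the vertices as {C, D, G, I, J, K} vs {A, B, E, F, H, L}. Each listed edge has one endpoint in each part, so the graph is bipartite.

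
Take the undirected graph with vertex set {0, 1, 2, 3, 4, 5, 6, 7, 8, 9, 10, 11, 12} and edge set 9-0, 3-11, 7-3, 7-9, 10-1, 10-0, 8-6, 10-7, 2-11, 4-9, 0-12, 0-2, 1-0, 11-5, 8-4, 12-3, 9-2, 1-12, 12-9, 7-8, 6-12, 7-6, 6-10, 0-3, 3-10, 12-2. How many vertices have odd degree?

Degrees: 0:6, 1:3, 2:4, 3:5, 4:2, 5:1, 6:4, 7:5, 8:3, 9:5, 10:5, 11:3, 12:6
Odd-degree vertices: 1, 3, 5, 7, 8, 9, 10, 11.

8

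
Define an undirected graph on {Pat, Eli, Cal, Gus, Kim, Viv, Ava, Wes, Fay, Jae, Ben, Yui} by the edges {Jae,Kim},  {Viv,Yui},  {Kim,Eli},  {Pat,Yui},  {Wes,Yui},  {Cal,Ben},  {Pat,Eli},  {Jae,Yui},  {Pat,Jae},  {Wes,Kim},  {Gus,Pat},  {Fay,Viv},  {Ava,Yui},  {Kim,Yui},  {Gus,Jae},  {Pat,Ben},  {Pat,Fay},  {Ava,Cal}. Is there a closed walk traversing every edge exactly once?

Degrees: Pat:6, Eli:2, Cal:2, Gus:2, Kim:4, Viv:2, Ava:2, Wes:2, Fay:2, Jae:4, Ben:2, Yui:6
Every vertex has even degree and the edges form a single connected piece, so an Eulerian circuit exists.

Yes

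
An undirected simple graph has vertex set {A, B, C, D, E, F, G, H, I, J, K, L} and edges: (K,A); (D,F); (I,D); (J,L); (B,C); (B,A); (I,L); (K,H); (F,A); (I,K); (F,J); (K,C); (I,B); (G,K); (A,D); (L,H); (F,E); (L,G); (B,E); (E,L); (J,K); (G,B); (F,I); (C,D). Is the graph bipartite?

No

A-D-F-A is an odd cycle (length 3), and a bipartite graph can contain only even cycles.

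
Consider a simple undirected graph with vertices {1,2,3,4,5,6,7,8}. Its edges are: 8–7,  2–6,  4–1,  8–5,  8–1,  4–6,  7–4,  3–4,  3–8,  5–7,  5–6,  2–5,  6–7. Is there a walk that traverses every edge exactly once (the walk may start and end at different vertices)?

Yes

Degrees: 1:2, 2:2, 3:2, 4:4, 5:4, 6:4, 7:4, 8:4
Odd-degree vertices: none (0 total).
With 0 odd-degree vertices and all edges in one connected piece, an Eulerian trail exists.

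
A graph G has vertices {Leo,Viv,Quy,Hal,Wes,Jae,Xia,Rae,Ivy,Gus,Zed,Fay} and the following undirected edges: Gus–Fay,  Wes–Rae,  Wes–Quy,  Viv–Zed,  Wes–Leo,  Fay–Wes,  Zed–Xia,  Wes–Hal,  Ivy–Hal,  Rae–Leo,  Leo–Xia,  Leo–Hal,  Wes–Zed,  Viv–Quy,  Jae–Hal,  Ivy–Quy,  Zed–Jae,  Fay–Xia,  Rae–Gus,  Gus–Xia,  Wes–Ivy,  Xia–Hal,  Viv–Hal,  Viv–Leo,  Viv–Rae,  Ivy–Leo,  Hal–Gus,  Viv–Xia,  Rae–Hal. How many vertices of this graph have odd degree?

4

Degrees: Leo:6, Viv:6, Quy:3, Hal:8, Wes:7, Jae:2, Xia:6, Rae:5, Ivy:4, Gus:4, Zed:4, Fay:3
Odd-degree vertices: Quy, Wes, Rae, Fay.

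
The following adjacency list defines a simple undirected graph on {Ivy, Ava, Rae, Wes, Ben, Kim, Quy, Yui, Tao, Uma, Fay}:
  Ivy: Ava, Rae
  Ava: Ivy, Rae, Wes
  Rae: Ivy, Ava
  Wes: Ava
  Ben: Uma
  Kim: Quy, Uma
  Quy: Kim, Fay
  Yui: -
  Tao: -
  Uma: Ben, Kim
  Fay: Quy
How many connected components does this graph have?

4

Component: {Yui}
Component: {Tao}
Component: {Ivy, Ava, Rae, Wes}
Component: {Ben, Kim, Quy, Uma, Fay}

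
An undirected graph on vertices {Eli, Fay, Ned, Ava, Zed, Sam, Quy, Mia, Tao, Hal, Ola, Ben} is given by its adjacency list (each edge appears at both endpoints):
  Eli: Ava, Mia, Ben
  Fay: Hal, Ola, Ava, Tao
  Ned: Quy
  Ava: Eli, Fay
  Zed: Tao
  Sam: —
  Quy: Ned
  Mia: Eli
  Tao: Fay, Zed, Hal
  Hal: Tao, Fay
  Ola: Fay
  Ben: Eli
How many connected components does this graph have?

3

Component: {Sam}
Component: {Ned, Quy}
Component: {Eli, Fay, Ava, Zed, Mia, Tao, Hal, Ola, Ben}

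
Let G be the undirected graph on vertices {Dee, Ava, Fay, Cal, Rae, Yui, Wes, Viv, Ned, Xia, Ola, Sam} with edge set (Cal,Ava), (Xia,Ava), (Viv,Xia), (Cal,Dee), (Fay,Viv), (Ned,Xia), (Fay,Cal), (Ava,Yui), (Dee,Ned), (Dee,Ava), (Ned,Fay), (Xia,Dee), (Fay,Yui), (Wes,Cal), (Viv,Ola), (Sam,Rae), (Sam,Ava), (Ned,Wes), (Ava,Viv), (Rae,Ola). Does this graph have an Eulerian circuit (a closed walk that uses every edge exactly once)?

Degrees: Dee:4, Ava:6, Fay:4, Cal:4, Rae:2, Yui:2, Wes:2, Viv:4, Ned:4, Xia:4, Ola:2, Sam:2
All degrees are even and the non-isolated vertices are connected — an Eulerian circuit exists.

Yes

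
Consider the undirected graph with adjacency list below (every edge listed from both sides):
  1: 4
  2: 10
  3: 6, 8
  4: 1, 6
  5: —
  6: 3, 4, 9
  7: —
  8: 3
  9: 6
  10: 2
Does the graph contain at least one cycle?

No

The graph has 10 vertices, 6 edges, and 4 connected components.
Since 6 = 10 - 4, the graph is a forest and contains no cycle.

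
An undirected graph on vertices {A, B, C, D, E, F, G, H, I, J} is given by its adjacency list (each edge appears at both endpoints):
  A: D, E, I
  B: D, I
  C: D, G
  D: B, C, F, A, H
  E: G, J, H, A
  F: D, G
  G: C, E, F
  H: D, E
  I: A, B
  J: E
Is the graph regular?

Degrees: A:3, B:2, C:2, D:5, E:4, F:2, G:3, H:2, I:2, J:1
Vertex J has degree 1 while D has degree 5, so the graph is not regular.

No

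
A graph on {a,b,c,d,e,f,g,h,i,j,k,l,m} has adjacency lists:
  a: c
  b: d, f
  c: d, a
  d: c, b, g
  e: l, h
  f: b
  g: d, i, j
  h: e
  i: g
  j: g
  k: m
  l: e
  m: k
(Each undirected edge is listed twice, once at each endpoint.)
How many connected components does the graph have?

Component: {k, m}
Component: {e, h, l}
Component: {a, b, c, d, f, g, i, j}

3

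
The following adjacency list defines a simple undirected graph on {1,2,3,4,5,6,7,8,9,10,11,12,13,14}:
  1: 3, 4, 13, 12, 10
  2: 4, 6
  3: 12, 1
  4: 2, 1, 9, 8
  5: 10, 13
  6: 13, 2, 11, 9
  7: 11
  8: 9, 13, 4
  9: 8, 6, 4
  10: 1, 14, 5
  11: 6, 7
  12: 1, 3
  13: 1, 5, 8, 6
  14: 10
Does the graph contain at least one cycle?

|V| = 14, |E| = 19, number of components = 1.
Since 19 > 14 - 1, a cycle must exist; for instance 1-12-3-1.

Yes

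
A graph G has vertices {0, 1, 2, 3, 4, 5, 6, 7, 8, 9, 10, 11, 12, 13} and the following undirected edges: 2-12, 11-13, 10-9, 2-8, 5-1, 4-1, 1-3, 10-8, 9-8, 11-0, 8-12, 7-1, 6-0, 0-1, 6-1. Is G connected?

No

Component: {2, 8, 9, 10, 12}
Component: {0, 1, 3, 4, 5, 6, 7, 11, 13}
No edge joins these 2 groups, so the graph is disconnected.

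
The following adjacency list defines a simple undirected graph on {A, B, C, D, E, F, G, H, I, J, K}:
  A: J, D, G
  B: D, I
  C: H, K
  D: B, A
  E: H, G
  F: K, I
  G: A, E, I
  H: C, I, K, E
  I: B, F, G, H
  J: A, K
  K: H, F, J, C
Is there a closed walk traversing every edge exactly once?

Degrees: A:3, B:2, C:2, D:2, E:2, F:2, G:3, H:4, I:4, J:2, K:4
Vertices with odd degree: A, G. An Eulerian circuit requires all degrees even.

No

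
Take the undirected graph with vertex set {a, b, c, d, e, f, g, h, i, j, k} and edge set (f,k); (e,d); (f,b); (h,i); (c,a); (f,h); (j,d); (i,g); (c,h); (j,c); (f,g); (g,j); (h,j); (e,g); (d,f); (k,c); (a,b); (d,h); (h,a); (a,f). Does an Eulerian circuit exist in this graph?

Degrees: a:4, b:2, c:4, d:4, e:2, f:6, g:4, h:6, i:2, j:4, k:2
All degrees are even and the non-isolated vertices are connected — an Eulerian circuit exists.

Yes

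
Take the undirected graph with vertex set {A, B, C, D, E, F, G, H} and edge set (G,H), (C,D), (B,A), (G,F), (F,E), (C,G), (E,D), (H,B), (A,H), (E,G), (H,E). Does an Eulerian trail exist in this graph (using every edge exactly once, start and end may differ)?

Degrees: A:2, B:2, C:2, D:2, E:4, F:2, G:4, H:4
Odd-degree vertices: none (0 total).
With 0 odd-degree vertices and all edges in one connected piece, an Eulerian trail exists.

Yes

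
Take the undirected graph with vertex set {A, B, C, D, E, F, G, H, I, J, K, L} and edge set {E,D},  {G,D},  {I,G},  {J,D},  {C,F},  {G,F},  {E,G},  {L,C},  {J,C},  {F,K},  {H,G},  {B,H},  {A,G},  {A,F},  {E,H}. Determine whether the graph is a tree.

|V| = 12, |E| = 15.
A tree on 12 vertices has exactly 11 edges; this graph has 15, so it contains a cycle and is not a tree.

No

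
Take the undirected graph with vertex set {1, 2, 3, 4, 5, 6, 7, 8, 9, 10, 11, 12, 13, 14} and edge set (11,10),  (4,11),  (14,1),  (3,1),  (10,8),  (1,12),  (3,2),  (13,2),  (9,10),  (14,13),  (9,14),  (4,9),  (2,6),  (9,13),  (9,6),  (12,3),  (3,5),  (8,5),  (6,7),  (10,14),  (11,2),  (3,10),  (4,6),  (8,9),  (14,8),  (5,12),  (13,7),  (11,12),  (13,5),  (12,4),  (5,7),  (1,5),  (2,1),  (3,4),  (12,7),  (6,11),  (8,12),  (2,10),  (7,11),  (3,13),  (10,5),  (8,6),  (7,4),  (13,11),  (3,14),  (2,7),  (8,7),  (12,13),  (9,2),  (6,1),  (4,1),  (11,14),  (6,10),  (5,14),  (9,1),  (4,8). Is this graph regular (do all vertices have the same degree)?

Degrees: 1:8, 2:8, 3:8, 4:8, 5:8, 6:8, 7:8, 8:8, 9:8, 10:8, 11:8, 12:8, 13:8, 14:8
Every vertex has degree 8, so the graph is 8-regular.

Yes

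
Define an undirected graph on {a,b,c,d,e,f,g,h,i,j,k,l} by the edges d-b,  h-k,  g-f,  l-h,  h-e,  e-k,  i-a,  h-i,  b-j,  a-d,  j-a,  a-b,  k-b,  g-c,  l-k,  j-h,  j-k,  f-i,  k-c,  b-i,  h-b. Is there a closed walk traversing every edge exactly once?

Degrees: a:4, b:6, c:2, d:2, e:2, f:2, g:2, h:6, i:4, j:4, k:6, l:2
All degrees are even and the non-isolated vertices are connected — an Eulerian circuit exists.

Yes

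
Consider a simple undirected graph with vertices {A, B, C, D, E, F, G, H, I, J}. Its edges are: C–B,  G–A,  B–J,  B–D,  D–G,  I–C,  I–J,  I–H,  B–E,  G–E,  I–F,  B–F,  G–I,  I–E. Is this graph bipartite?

E-G-I-E is an odd cycle (length 3), and a bipartite graph can contain only even cycles.

No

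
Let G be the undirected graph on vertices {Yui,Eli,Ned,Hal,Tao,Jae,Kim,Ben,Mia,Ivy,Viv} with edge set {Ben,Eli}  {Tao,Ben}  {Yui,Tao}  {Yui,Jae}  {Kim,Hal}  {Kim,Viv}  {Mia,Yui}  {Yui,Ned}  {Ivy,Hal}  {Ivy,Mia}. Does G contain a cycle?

The graph has 11 vertices, 10 edges, and 1 connected component.
Since 10 = 11 - 1, the graph is a forest and contains no cycle.

No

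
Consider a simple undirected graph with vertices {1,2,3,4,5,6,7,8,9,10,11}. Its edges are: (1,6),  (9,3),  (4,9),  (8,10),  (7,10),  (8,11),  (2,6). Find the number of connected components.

Component: {5}
Component: {1, 2, 6}
Component: {3, 4, 9}
Component: {7, 8, 10, 11}

4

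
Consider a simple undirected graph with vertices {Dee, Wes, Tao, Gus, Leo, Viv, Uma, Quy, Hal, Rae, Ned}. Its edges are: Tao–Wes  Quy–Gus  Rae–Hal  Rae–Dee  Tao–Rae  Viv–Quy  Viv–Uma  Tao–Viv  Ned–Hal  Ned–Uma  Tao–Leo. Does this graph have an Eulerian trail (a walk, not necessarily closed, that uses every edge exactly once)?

Degrees: Dee:1, Wes:1, Tao:4, Gus:1, Leo:1, Viv:3, Uma:2, Quy:2, Hal:2, Rae:3, Ned:2
Odd-degree vertices: Dee, Wes, Gus, Leo, Viv, Rae (6 total).
An Eulerian trail requires 0 or 2 odd-degree vertices; here there are 6.

No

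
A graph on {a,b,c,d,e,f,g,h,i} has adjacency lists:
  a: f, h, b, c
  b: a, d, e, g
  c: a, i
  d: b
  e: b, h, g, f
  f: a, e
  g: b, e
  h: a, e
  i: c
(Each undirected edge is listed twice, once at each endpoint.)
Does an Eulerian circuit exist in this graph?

Degrees: a:4, b:4, c:2, d:1, e:4, f:2, g:2, h:2, i:1
Vertices with odd degree: d, i. An Eulerian circuit requires all degrees even.

No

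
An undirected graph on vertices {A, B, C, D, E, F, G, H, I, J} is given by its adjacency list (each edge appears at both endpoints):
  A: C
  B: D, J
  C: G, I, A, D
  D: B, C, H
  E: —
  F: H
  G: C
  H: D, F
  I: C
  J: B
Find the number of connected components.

Component: {E}
Component: {A, B, C, D, F, G, H, I, J}

2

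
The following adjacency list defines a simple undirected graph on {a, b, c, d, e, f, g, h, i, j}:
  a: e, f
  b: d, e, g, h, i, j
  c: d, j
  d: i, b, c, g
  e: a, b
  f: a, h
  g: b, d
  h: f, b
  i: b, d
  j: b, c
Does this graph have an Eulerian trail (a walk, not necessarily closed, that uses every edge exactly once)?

Degrees: a:2, b:6, c:2, d:4, e:2, f:2, g:2, h:2, i:2, j:2
Odd-degree vertices: none (0 total).
With 0 odd-degree vertices and all edges in one connected piece, an Eulerian trail exists.

Yes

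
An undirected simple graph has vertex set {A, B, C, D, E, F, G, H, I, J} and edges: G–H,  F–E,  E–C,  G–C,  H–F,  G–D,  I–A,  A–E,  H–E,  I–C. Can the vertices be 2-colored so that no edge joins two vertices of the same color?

No

The cycle F-H-E-F has length 3, which is odd, so the graph is not bipartite.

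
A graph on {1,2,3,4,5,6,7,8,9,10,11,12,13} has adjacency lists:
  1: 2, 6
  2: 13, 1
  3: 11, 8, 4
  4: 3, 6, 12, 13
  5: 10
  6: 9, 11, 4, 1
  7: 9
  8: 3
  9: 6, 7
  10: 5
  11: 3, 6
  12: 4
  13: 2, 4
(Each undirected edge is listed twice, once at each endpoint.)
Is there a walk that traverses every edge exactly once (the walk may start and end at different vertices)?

No

Degrees: 1:2, 2:2, 3:3, 4:4, 5:1, 6:4, 7:1, 8:1, 9:2, 10:1, 11:2, 12:1, 13:2
Odd-degree vertices: 3, 5, 7, 8, 10, 12 (6 total).
An Eulerian trail requires 0 or 2 odd-degree vertices; here there are 6.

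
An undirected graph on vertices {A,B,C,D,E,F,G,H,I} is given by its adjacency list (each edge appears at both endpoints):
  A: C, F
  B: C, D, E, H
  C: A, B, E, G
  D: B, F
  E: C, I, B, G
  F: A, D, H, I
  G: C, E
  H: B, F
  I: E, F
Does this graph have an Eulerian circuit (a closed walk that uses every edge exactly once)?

Degrees: A:2, B:4, C:4, D:2, E:4, F:4, G:2, H:2, I:2
All degrees are even and the non-isolated vertices are connected — an Eulerian circuit exists.

Yes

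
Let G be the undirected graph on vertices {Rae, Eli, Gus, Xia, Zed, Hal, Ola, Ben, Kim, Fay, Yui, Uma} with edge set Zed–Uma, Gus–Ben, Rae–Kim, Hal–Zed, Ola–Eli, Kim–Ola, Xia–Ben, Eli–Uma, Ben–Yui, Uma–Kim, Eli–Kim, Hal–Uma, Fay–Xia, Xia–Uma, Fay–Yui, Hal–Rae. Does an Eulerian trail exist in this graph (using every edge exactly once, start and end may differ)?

No

Degrees: Rae:2, Eli:3, Gus:1, Xia:3, Zed:2, Hal:3, Ola:2, Ben:3, Kim:4, Fay:2, Yui:2, Uma:5
Odd-degree vertices: Eli, Gus, Xia, Hal, Ben, Uma (6 total).
An Eulerian trail requires 0 or 2 odd-degree vertices; here there are 6.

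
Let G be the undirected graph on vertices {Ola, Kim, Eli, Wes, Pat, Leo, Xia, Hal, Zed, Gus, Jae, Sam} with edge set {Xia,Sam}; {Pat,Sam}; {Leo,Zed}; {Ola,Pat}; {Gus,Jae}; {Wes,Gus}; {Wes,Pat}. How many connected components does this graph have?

Component: {Kim}
Component: {Eli}
Component: {Hal}
Component: {Leo, Zed}
Component: {Ola, Wes, Pat, Xia, Gus, Jae, Sam}

5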